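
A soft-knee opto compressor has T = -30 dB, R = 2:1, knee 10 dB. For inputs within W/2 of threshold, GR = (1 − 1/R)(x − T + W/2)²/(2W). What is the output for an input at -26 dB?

-28.025 dB

x − T + W/2 = -26 − (-30) + 5 = 9.
GR = (1 − 1/2) × 9² / 20 = 0.5 × 81 / 20 = 2.025 dB.
Output = -26 − 2.025 = -28.025 dB.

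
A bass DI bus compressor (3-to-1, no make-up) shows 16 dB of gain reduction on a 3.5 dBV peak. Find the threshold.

-20.5 dBV

Gain reduction = 3.5 − (-12.5) = 16 dB; output overshoot = GR / (R − 1) = 16 / 2 = 8 dB.
Threshold = output − output overshoot = -12.5 − 8 = -20.5 dBV.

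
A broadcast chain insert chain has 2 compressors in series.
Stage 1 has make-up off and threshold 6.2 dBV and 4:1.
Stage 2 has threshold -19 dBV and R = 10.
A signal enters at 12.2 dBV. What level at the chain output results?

Stage 1: 12.2 dBV is 6 dB over 6.2 dBV; at 4:1 that becomes 1.5 dB over, giving 7.7 dBV.
Stage 2: 26.7 dB above -19 dBV, reduced 10:1 to 2.67 dB above → -16.33 dBV.

-16.33 dBV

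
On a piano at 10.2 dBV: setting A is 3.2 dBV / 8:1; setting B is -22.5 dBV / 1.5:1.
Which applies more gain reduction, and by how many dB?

A: GR = 7 − 7/8 = 6.125 dB.
B: GR = 32.7 − 32.7/1.5 = 10.9 dB.
B applies 4.775 dB more gain reduction.

B, by 4.775 dB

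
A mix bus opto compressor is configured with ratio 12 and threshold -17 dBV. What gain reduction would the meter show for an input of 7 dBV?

Overshoot = 7 − (-17) = 24 dB.
A 12:1 ratio leaves 2 dB of that excess.
Gain reduction = 24 − 2 = 22 dB.

22 dB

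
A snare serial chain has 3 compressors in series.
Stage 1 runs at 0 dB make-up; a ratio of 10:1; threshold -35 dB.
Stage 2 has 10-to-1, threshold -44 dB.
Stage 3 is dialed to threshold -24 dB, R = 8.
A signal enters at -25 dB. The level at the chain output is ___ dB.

-43 dB

Stage 1: 10 dB above -35 dB, reduced 10:1 to 1 dB above → -34 dB.
Stage 2: -34 dB is 10 dB over -44 dB; at 10:1 that becomes 1 dB over, giving -43 dB.
Stage 3: below threshold (-43 ≤ -24); passes unchanged; output -43 dB.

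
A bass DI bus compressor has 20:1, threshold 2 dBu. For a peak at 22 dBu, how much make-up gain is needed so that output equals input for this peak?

19 dB

The peak compresses to 2 + 20/20 = 3 dBu.
To reach 22 dBu requires 22 − 3 = 19 dB of make-up.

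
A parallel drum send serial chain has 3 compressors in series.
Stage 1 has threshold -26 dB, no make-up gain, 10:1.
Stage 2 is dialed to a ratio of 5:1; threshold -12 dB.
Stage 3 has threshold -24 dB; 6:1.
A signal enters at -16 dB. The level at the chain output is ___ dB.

-25 dB

Stage 1: -16 dB is 10 dB over -26 dB; at 10:1 that becomes 1 dB over, giving -25 dB.
Stage 2: -25 dB is at or below the -12 dB threshold — no compression; output -25 dB.
Stage 3: -25 dB ≤ -24 dB, so stage 3 doesn't engage; output -25 dB.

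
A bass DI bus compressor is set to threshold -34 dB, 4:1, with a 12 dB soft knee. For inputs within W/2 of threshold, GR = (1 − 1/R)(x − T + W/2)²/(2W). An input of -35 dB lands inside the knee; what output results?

-35.78125 dB

x − T + W/2 = -35 − (-34) + 6 = 5.
GR = (1 − 1/4) × 5² / 24 = 0.75 × 25 / 24 = 0.78125 dB.
Output = -35 − 0.78125 = -35.78125 dB.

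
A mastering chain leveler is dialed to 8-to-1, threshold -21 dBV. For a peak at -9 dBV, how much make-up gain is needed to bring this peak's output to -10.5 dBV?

The peak compresses to -21 + 12/8 = -19.5 dBV.
To reach -10.5 dBV requires -10.5 − (-19.5) = 9 dB of make-up.

9 dB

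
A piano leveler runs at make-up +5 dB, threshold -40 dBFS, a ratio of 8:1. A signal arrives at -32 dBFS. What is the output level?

-34 dBFS

-32 dBFS sits 8 dB over threshold.
At 8:1 the overshoot is divided by 8, leaving 1 dB above threshold.
Output = -40 + 1 = -39 dBFS; make-up adds 5 dB, giving -34 dBFS.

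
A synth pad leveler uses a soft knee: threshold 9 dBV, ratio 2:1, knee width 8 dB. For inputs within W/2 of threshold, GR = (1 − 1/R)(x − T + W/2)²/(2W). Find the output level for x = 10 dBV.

9.21875 dBV

x − T + W/2 = 10 − 9 + 4 = 5.
GR = (1 − 1/2) × 5² / 16 = 0.5 × 25 / 16 = 0.78125 dB.
Output = 10 − 0.78125 = 9.21875 dBV.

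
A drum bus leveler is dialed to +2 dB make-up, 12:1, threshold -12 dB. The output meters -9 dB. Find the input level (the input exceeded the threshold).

Remove make-up: -9 − 2 = -11 dB.
The compressed level sits -11 − (-12) = 1 dB over threshold.
Undo the ratio: input overshoot = 1 × 12 = 12 dB, giving input = 0 dB.

0 dB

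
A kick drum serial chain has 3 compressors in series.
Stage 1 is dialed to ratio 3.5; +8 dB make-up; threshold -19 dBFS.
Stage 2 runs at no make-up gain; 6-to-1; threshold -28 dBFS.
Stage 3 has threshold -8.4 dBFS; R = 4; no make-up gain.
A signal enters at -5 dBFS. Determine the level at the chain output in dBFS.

-24.5 dBFS

Stage 1: overshoot 14 dB → 14/3.5 = 4 dB → -15 dBFS; +8 dB make-up → -7 dBFS.
Stage 2: 21 dB above -28 dBFS, reduced 6:1 to 3.5 dB above → -24.5 dBFS.
Stage 3: below threshold (-24.5 ≤ -8.4); passes unchanged; output -24.5 dBFS.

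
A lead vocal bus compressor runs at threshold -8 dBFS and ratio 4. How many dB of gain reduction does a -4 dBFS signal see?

3 dB

Overshoot = -4 − (-8) = 4 dB.
After 4:1 compression the overshoot becomes 4/4 = 1 dB.
Gain reduction = 4 − 1 = 3 dB.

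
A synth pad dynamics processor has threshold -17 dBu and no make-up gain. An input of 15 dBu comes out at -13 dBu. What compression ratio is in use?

Input overshoot = 15 − (-17) = 32 dB; output overshoot = -13 − (-17) = 4 dB.
Ratio = 32 / 4 = 8.

8:1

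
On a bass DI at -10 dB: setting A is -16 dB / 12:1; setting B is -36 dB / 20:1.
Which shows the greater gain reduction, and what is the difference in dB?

B, by 19.2 dB

A: overshoot 6 dB → output overshoot 0.5 dB → GR 5.5 dB.
B: overshoot 26 dB → output overshoot 1.3 dB → GR 24.7 dB.
Difference: 19.2 dB in favour of B.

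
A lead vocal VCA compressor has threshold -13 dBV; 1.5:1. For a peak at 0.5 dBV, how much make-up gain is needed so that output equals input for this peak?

Overshoot 13.5 dB → 13.5/1.5 = 9 dB after compression, so the compressed level is -13 + 9 = -4 dBV.
Make-up = target − compressed = 0.5 − (-4) = 4.5 dB.

4.5 dB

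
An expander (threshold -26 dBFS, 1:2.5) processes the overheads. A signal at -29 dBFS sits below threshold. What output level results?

Below threshold, a 1:2.5 expander applies gain = (2.5−1)×(T − x) of attenuation.
(2.5−1) × 3 = 4.5 dB, so output = -29 − 4.5 = -33.5 dBFS.

-33.5 dBFS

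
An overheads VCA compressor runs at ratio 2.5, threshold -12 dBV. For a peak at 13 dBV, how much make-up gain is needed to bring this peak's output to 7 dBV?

9 dB

The peak compresses to -12 + 25/2.5 = -2 dBV.
To reach 7 dBV requires 7 − (-2) = 9 dB of make-up.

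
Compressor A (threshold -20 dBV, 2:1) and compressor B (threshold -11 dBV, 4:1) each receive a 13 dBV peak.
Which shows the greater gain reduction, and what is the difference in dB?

B, by 1.5 dB

A: overshoot 33 dB → output overshoot 16.5 dB → GR 16.5 dB.
B: overshoot 24 dB → output overshoot 6 dB → GR 18 dB.
Difference: 1.5 dB in favour of B.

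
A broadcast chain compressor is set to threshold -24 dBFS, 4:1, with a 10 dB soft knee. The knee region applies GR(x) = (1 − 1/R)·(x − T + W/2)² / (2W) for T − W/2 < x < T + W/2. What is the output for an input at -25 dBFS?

x − T + W/2 = -25 − (-24) + 5 = 4.
GR = (1 − 1/4) × 4² / 20 = 0.75 × 16 / 20 = 0.6 dB.
Output = -25 − 0.6 = -25.6 dBFS.

-25.6 dBFS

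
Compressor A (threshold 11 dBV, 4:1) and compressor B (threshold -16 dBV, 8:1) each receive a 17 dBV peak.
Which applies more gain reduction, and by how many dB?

A: GR = 6 − 6/4 = 4.5 dB.
B: GR = 33 − 33/8 = 28.875 dB.
B reduces 24.375 dB more.

B, by 24.375 dB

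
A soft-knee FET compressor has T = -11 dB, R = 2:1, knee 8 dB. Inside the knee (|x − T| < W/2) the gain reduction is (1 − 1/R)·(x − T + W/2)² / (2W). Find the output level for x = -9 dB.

-10.125 dB

x − T + W/2 = -9 − (-11) + 4 = 6.
GR = (1 − 1/2) × 6² / 16 = 0.5 × 36 / 16 = 1.125 dB.
Output = -9 − 1.125 = -10.125 dB.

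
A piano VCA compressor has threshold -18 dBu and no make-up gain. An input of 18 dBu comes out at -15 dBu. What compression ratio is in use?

Input overshoot = 18 − (-18) = 36 dB; output overshoot = -15 − (-18) = 3 dB.
Ratio = 36 / 3 = 12.

12:1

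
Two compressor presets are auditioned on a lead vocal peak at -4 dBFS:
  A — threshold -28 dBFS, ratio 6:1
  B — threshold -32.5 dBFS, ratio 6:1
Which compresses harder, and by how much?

A: overshoot 24 dB → output overshoot 4 dB → GR 20 dB.
B: overshoot 28.5 dB → output overshoot 4.75 dB → GR 23.75 dB.
Difference: 3.75 dB in favour of B.

B, by 3.75 dB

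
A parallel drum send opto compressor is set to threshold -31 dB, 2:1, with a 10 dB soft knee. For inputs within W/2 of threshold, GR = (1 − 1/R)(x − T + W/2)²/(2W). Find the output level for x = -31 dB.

x − T + W/2 = -31 − (-31) + 5 = 5.
GR = (1 − 1/2) × 5² / 20 = 0.5 × 25 / 20 = 0.625 dB.
Output = -31 − 0.625 = -31.625 dB.

-31.625 dB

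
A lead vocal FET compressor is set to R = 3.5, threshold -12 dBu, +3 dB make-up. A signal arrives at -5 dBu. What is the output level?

Overshoot: -5 − (-12) = 7 dB.
The 7 dB excess becomes 2 dB after 3.5:1 reduction.
That puts the output at -10 dBu; make-up adds 3 dB, giving -7 dBu.

-7 dBu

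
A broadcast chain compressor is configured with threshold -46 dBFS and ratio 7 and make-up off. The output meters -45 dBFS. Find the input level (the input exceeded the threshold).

-39 dBFS

That's 1 dB above the -46 dBFS threshold.
Input overshoot = R × output overshoot = 7 dB → input = -46 + 7 = -39 dBFS.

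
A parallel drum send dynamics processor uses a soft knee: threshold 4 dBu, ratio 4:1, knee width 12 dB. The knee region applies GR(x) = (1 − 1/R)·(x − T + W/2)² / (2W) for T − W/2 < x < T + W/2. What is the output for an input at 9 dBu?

x − T + W/2 = 9 − 4 + 6 = 11.
GR = (1 − 1/4) × 11² / 24 = 0.75 × 121 / 24 = 3.78125 dB.
Output = 9 − 3.78125 = 5.21875 dBu.

5.21875 dBu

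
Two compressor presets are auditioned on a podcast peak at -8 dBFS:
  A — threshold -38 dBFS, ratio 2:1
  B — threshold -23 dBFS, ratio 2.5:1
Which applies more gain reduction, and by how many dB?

A: overshoot 30 dB → output overshoot 15 dB → GR 15 dB.
B: overshoot 15 dB → output overshoot 6 dB → GR 9 dB.
Difference: 6 dB in favour of A.

A, by 6 dB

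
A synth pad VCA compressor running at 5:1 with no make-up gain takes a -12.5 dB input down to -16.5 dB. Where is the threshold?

Input is 5 dB above T (since output overshoot × R = input overshoot: (-16.5 − T)·5 = -12.5 − T gives T = -17.5 dB).
Check: -17.5 + (-12.5 − (-17.5))/5 = -17.5 + 1 = -16.5 dB. ✓

-17.5 dB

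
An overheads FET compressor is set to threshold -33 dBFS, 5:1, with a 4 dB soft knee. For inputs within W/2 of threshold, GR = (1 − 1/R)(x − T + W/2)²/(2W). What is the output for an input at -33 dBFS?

-33.4 dBFS

x − T + W/2 = -33 − (-33) + 2 = 2.
GR = (1 − 1/5) × 2² / 8 = 0.8 × 4 / 8 = 0.4 dB.
Output = -33 − 0.4 = -33.4 dBFS.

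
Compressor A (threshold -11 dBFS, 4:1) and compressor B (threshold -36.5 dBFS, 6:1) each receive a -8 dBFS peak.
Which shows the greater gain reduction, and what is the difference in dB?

A: overshoot 3 dB → output overshoot 0.75 dB → GR 2.25 dB.
B: overshoot 28.5 dB → output overshoot 4.75 dB → GR 23.75 dB.
Difference: 21.5 dB in favour of B.

B, by 21.5 dB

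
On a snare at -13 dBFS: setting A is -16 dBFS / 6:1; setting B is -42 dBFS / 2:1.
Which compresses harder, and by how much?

A: overshoot 3 dB → output overshoot 0.5 dB → GR 2.5 dB.
B: overshoot 29 dB → output overshoot 14.5 dB → GR 14.5 dB.
B reduces 12 dB more.

B, by 12 dB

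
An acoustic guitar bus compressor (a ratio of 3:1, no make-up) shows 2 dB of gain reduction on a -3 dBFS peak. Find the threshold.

-6 dBFS

Gain reduction = -3 − (-5) = 2 dB; output overshoot = GR / (R − 1) = 2 / 2 = 1 dB.
Threshold = output − output overshoot = -5 − 1 = -6 dBFS.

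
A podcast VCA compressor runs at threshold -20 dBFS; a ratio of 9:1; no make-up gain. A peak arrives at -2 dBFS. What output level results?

-18 dBFS

-2 dBFS sits 18 dB over threshold.
At 9:1 the overshoot is divided by 9, leaving 2 dB above threshold.
That puts the output at -18 dBFS.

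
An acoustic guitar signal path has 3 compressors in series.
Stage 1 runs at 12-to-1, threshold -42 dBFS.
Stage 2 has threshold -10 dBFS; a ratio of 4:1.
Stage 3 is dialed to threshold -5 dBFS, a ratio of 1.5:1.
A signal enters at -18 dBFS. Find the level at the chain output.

Stage 1: -18 dBFS is 24 dB over -42 dBFS; at 12:1 that becomes 2 dB over, giving -40 dBFS.
Stage 2: -40 dBFS ≤ -10 dBFS, so stage 2 doesn't engage; output -40 dBFS.
Stage 3: -40 dBFS ≤ -5 dBFS, so stage 3 doesn't engage; output -40 dBFS.

-40 dBFS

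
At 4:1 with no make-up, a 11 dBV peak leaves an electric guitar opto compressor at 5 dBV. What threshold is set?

Let T be the threshold. Output overshoot = (input overshoot)/R, so 5 − T = (11 − T)/4.
4·(5 − T) = 11 − T → 3·T = 20 − 11 = 9.
T = 9/3 = 3 dBV.

3 dBV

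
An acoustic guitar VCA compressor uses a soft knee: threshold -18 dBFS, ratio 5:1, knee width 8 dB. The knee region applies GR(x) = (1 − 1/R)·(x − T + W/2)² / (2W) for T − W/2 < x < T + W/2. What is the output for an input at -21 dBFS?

-21.05 dBFS

x − T + W/2 = -21 − (-18) + 4 = 1.
GR = (1 − 1/5) × 1² / 16 = 0.8 × 1 / 16 = 0.05 dB.
Output = -21 − 0.05 = -21.05 dBFS.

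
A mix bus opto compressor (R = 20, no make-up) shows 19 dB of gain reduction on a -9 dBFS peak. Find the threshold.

Input is 20 dB above T (since output overshoot × R = input overshoot: (-28 − T)·20 = -9 − T gives T = -29 dBFS).
Check: -29 + (-9 − (-29))/20 = -29 + 1 = -28 dBFS. ✓

-29 dBFS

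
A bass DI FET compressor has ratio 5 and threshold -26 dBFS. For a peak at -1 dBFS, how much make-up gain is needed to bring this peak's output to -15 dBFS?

6 dB

Without make-up, output = threshold + overshoot/5 = -26 + 5 = -21 dBFS.
Gap to target: 6 dB.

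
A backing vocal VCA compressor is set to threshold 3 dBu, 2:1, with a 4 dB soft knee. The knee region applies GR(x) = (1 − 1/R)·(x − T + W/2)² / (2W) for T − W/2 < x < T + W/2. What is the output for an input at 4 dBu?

x − T + W/2 = 4 − 3 + 2 = 3.
GR = (1 − 1/2) × 3² / 8 = 0.5 × 9 / 8 = 0.5625 dB.
Output = 4 − 0.5625 = 3.4375 dBu.

3.4375 dBu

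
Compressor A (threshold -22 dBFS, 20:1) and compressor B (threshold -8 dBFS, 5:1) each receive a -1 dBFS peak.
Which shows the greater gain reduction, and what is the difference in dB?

A, by 14.35 dB

A: 21 dB over, compressed to 1.05 dB over, so 19.95 dB of GR.
B: 7 dB over, compressed to 1.4 dB over, so 5.6 dB of GR.
Difference: 14.35 dB in favour of A.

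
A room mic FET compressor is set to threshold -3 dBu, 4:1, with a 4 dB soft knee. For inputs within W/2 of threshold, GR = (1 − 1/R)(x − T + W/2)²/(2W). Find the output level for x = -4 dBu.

-4.09375 dBu

x − T + W/2 = -4 − (-3) + 2 = 1.
GR = (1 − 1/4) × 1² / 8 = 0.75 × 1 / 8 = 0.09375 dB.
Output = -4 − 0.09375 = -4.09375 dBu.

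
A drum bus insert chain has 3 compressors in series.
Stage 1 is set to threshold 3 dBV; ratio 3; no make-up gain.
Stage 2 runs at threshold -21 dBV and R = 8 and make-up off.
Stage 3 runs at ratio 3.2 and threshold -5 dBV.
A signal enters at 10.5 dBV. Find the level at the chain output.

-17.6875 dBV

Stage 1: 10.5 dBV is 7.5 dB over 3 dBV; at 3:1 that becomes 2.5 dB over, giving 5.5 dBV.
Stage 2: overshoot 26.5 dB → 26.5/8 = 3.3125 dB → -17.6875 dBV.
Stage 3: -17.6875 dBV is at or below the -5 dBV threshold — no compression; output -17.6875 dBV.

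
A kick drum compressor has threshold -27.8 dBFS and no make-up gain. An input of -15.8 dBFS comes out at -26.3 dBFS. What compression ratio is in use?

Input overshoot = -15.8 − (-27.8) = 12 dB; output overshoot = -26.3 − (-27.8) = 1.5 dB.
Ratio = 12 / 1.5 = 8.

8:1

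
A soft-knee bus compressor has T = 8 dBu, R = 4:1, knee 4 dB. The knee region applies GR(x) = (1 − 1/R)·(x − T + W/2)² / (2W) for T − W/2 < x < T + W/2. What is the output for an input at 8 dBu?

7.625 dBu

x − T + W/2 = 8 − 8 + 2 = 2.
GR = (1 − 1/4) × 2² / 8 = 0.75 × 4 / 8 = 0.375 dB.
Output = 8 − 0.375 = 7.625 dBu.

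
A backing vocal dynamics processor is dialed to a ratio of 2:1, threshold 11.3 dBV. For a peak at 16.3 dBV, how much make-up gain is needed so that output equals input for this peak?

2.5 dB

Overshoot 5 dB → 5/2 = 2.5 dB after compression, so the compressed level is 11.3 + 2.5 = 13.8 dBV.
Make-up = target − compressed = 16.3 − 13.8 = 2.5 dB.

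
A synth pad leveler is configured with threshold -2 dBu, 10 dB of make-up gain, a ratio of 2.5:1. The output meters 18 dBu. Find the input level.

Stripping the +10 dB make-up gives 8 dBu at the gain stage.
The compressed level sits 8 − (-2) = 10 dB over threshold.
Input overshoot = R × output overshoot = 25 dB → input = -2 + 25 = 23 dBu.

23 dBu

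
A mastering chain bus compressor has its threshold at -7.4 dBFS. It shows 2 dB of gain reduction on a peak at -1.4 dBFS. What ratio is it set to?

1.5:1

Input overshoot = -1.4 − (-7.4) = 6 dB.
Output overshoot = 6 − 2 = 4 dB.
Ratio = input overshoot / output overshoot = 6 / 4 = 1.5.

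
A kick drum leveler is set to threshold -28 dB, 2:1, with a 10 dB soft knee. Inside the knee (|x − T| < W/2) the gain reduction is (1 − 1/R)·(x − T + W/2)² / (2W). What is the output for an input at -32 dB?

x − T + W/2 = -32 − (-28) + 5 = 1.
GR = (1 − 1/2) × 1² / 20 = 0.5 × 1 / 20 = 0.025 dB.
Output = -32 − 0.025 = -32.025 dB.

-32.025 dB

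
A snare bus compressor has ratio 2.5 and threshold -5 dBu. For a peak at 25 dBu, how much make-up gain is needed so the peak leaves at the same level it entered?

Overshoot 30 dB → 30/2.5 = 12 dB after compression, so the compressed level is -5 + 12 = 7 dBu.
Make-up = target − compressed = 25 − 7 = 18 dB.

18 dB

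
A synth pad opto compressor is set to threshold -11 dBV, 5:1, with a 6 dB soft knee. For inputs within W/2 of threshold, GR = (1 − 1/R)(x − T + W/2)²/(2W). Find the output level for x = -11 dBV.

-11.6 dBV

x − T + W/2 = -11 − (-11) + 3 = 3.
GR = (1 − 1/5) × 3² / 12 = 0.8 × 9 / 12 = 0.6 dB.
Output = -11 − 0.6 = -11.6 dBV.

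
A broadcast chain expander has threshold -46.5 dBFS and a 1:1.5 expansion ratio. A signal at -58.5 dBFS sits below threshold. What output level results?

-64.5 dBFS

The input is 12 dB below the -46.5 dBFS threshold.
A 1:1.5 expander multiplies undershoot by 1.5: 12 × 1.5 = 18 dB below threshold.
Output = -46.5 − 18 = -64.5 dBFS.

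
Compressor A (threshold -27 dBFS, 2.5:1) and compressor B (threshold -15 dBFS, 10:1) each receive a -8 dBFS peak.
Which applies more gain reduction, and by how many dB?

A, by 5.1 dB

A: GR = 19 − 19/2.5 = 11.4 dB.
B: GR = 7 − 7/10 = 6.3 dB.
A reduces 5.1 dB more.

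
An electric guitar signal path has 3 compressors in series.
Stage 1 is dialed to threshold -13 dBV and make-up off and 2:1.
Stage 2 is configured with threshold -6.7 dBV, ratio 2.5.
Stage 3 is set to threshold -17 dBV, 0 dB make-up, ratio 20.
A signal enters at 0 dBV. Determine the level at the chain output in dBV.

-16.481 dBV

Stage 1: 13 dB above -13 dBV, reduced 2:1 to 6.5 dB above → -6.5 dBV.
Stage 2: -6.5 dBV is 0.2 dB over -6.7 dBV; at 2.5:1 that becomes 0.08 dB over, giving -6.62 dBV.
Stage 3: overshoot 10.38 dB → 10.38/20 = 0.519 dB → -16.481 dBV.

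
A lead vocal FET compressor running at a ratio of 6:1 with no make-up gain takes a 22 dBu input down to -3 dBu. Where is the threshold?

Input is 30 dB above T (since output overshoot × R = input overshoot: (-3 − T)·6 = 22 − T gives T = -8 dBu).
Check: -8 + (22 − (-8))/6 = -8 + 5 = -3 dBu. ✓

-8 dBu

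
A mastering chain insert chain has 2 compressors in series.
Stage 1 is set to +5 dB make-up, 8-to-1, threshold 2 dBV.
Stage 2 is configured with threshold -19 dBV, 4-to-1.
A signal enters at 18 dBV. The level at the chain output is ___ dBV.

Stage 1: overshoot 16 dB → 16/8 = 2 dB → 4 dBV; +5 dB make-up → 9 dBV.
Stage 2: overshoot 28 dB → 28/4 = 7 dB → -12 dBV.

-12 dBV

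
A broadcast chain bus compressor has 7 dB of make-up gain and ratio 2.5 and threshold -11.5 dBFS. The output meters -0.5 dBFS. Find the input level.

Stripping the +7 dB make-up gives -7.5 dBFS at the gain stage.
Post-compression overshoot = -7.5 − (-11.5) = 4 dB.
Input overshoot = R × output overshoot = 10 dB → input = -11.5 + 10 = -1.5 dBFS.

-1.5 dBFS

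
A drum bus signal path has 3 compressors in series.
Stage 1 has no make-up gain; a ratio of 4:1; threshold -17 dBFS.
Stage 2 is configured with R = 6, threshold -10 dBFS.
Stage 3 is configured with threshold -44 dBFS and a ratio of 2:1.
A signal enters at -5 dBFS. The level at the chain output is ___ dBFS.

Stage 1: -5 dBFS is 12 dB over -17 dBFS; at 4:1 that becomes 3 dB over, giving -14 dBFS.
Stage 2: below threshold (-14 ≤ -10); passes unchanged; output -14 dBFS.
Stage 3: overshoot 30 dB → 30/2 = 15 dB → -29 dBFS.

-29 dBFS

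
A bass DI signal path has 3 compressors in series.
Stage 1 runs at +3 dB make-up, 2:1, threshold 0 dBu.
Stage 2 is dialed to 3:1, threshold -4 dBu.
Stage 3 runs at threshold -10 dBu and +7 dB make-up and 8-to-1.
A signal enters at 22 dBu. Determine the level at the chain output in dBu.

Stage 1: 22 dBu is 22 dB over 0 dBu; at 2:1 that becomes 11 dB over, giving 11 dBu; +3 dB make-up → 14 dBu.
Stage 2: overshoot 18 dB → 18/3 = 6 dB → 2 dBu.
Stage 3: 12 dB above -10 dBu, reduced 8:1 to 1.5 dB above → -8.5 dBu; +7 dB make-up → -1.5 dBu.

-1.5 dBu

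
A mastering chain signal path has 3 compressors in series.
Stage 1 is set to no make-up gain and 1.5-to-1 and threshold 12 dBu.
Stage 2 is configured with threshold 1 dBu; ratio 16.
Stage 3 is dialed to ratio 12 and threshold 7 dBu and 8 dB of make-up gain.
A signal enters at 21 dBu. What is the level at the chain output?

Stage 1: 9 dB above 12 dBu, reduced 1.5:1 to 6 dB above → 18 dBu.
Stage 2: overshoot 17 dB → 17/16 = 1.0625 dB → 2.0625 dBu.
Stage 3: below threshold (2.0625 ≤ 7); passes unchanged; make-up brings it to 10.0625 dBu.

10.0625 dBu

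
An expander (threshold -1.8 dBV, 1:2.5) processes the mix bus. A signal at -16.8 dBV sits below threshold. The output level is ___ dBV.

-39.3 dBV

Undershoot = (-1.8) − (-16.8) = 15 dB.
At 1:2.5, that expands to 37.5 dB under threshold.
Output = -1.8 − 37.5 = -39.3 dBV.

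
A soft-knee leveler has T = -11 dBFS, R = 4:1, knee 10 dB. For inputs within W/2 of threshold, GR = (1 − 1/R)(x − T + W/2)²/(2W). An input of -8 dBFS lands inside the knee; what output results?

-10.4 dBFS

x − T + W/2 = -8 − (-11) + 5 = 8.
GR = (1 − 1/4) × 8² / 20 = 0.75 × 64 / 20 = 2.4 dB.
Output = -8 − 2.4 = -10.4 dBFS.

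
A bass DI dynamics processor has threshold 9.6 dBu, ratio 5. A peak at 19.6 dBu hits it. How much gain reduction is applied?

8 dB

The signal is 10 dB above threshold.
At 5:1, output sits 10/5 = 2 dB above threshold.
So the signal is attenuated by 10 − 2 = 8 dB.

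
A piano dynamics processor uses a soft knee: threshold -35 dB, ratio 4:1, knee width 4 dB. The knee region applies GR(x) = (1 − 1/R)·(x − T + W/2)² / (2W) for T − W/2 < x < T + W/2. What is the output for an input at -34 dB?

-34.84375 dB

x − T + W/2 = -34 − (-35) + 2 = 3.
GR = (1 − 1/4) × 3² / 8 = 0.75 × 9 / 8 = 0.84375 dB.
Output = -34 − 0.84375 = -34.84375 dB.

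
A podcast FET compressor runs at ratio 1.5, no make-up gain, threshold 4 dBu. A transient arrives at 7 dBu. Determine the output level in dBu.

6 dBu

Overshoot: 7 − 4 = 3 dB.
1.5:1 compression reduces that to 3/1.5 = 2 dB over.
So the level is 4 + 2 = 6 dBu.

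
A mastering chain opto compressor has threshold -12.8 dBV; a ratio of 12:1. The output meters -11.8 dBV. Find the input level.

-0.8 dBV

The compressed level sits -11.8 − (-12.8) = 1 dB over threshold.
Undo the ratio: input overshoot = 1 × 12 = 12 dB, giving input = -0.8 dBV.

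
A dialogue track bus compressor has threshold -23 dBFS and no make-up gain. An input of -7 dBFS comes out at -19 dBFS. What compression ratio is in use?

4:1

Input overshoot = -7 − (-23) = 16 dB; output overshoot = -19 − (-23) = 4 dB.
Ratio = 16 / 4 = 4.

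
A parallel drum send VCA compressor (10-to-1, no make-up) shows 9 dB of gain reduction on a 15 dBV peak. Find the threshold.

Let T be the threshold. Output overshoot = (input overshoot)/R, so 6 − T = (15 − T)/10.
10·(6 − T) = 15 − T → 9·T = 60 − 15 = 45.
T = 45/9 = 5 dBV.

5 dBV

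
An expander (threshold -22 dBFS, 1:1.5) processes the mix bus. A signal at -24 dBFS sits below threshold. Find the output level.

The input is 2 dB below the -22 dBFS threshold.
A 1:1.5 expander multiplies undershoot by 1.5: 2 × 1.5 = 3 dB below threshold.
Output = -22 − 3 = -25 dBFS.

-25 dBFS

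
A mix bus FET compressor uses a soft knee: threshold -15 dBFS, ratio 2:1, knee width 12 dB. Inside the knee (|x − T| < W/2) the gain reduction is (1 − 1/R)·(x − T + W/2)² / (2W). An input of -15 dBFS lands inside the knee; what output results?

x − T + W/2 = -15 − (-15) + 6 = 6.
GR = (1 − 1/2) × 6² / 24 = 0.5 × 36 / 24 = 0.75 dB.
Output = -15 − 0.75 = -15.75 dBFS.

-15.75 dBFS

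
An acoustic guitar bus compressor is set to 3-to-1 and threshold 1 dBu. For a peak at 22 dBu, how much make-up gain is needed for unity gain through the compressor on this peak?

Overshoot 21 dB → 21/3 = 7 dB after compression, so the compressed level is 1 + 7 = 8 dBu.
Make-up = target − compressed = 22 − 8 = 14 dB.

14 dB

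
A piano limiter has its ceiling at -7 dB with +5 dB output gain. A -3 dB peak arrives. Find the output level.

-2 dB

At ∞:1, everything above -7 dB is held at the ceiling.
Output gain then adds 5 dB: -7 + 5 = -2 dB.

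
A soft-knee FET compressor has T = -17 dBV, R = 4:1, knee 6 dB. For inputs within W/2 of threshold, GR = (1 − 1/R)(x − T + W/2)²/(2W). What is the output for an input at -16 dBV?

-17 dBV

x − T + W/2 = -16 − (-17) + 3 = 4.
GR = (1 − 1/4) × 4² / 12 = 0.75 × 16 / 12 = 1 dB.
Output = -16 − 1 = -17 dBV.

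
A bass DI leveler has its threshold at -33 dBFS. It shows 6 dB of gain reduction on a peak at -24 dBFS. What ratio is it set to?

Input overshoot = -24 − (-33) = 9 dB.
Output overshoot = 9 − 6 = 3 dB.
Ratio = input overshoot / output overshoot = 9 / 3 = 3.

3:1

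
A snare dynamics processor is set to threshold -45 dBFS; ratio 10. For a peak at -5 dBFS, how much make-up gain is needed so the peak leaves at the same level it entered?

The peak compresses to -45 + 40/10 = -41 dBFS.
To reach -5 dBFS requires -5 − (-41) = 36 dB of make-up.

36 dB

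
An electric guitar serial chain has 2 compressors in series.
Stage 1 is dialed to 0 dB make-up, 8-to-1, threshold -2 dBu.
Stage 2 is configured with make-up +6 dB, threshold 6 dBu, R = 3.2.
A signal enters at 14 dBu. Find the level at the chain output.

6 dBu

Stage 1: 14 dBu is 16 dB over -2 dBu; at 8:1 that becomes 2 dB over, giving 0 dBu.
Stage 2: 0 dBu is at or below the 6 dBu threshold — no compression; make-up brings it to 6 dBu.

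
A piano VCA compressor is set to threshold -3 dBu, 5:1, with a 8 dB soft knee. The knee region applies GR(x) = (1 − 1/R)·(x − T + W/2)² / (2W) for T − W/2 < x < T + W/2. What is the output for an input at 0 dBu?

x − T + W/2 = 0 − (-3) + 4 = 7.
GR = (1 − 1/5) × 7² / 16 = 0.8 × 49 / 16 = 2.45 dB.
Output = 0 − 2.45 = -2.45 dBu.

-2.45 dBu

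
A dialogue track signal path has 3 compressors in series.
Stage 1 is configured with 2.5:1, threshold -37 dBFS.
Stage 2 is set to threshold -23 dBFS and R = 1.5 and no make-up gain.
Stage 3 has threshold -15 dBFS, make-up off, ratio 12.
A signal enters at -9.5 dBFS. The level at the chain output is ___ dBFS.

-26 dBFS

Stage 1: -9.5 dBFS is 27.5 dB over -37 dBFS; at 2.5:1 that becomes 11 dB over, giving -26 dBFS.
Stage 2: -26 dBFS is at or below the -23 dBFS threshold — no compression; output -26 dBFS.
Stage 3: below threshold (-26 ≤ -15); passes unchanged; output -26 dBFS.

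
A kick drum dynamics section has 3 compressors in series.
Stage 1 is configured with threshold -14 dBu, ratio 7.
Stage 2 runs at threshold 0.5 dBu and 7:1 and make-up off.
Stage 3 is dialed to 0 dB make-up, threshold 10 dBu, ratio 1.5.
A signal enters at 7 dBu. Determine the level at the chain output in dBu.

-11 dBu

Stage 1: 7 dBu is 21 dB over -14 dBu; at 7:1 that becomes 3 dB over, giving -11 dBu.
Stage 2: -11 dBu ≤ 0.5 dBu, so stage 2 doesn't engage; output -11 dBu.
Stage 3: -11 dBu ≤ 10 dBu, so stage 3 doesn't engage; output -11 dBu.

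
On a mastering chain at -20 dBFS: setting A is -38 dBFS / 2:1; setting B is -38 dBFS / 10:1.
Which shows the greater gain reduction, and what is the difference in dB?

B, by 7.2 dB

A: GR = 18 − 18/2 = 9 dB.
B: GR = 18 − 18/10 = 16.2 dB.
B applies 7.2 dB more gain reduction.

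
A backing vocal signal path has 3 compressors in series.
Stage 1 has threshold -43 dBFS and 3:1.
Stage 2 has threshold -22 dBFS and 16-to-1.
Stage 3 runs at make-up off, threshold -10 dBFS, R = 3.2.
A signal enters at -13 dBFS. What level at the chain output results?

Stage 1: 30 dB above -43 dBFS, reduced 3:1 to 10 dB above → -33 dBFS.
Stage 2: below threshold (-33 ≤ -22); passes unchanged; output -33 dBFS.
Stage 3: -33 dBFS ≤ -10 dBFS, so stage 3 doesn't engage; output -33 dBFS.

-33 dBFS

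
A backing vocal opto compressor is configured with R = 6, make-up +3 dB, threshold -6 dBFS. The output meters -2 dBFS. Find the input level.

Remove make-up: -2 − 3 = -5 dBFS.
The compressed level sits -5 − (-6) = 1 dB over threshold.
Undo the ratio: input overshoot = 1 × 6 = 6 dB, giving input = 0 dBFS.

0 dBFS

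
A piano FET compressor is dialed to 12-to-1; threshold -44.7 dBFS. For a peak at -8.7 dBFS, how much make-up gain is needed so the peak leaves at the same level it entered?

The peak compresses to -44.7 + 36/12 = -41.7 dBFS.
To reach -8.7 dBFS requires -8.7 − (-41.7) = 33 dB of make-up.

33 dB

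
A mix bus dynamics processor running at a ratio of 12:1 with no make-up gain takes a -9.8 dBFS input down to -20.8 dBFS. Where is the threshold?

-21.8 dBFS

Let T be the threshold. Output overshoot = (input overshoot)/R, so -20.8 − T = (-9.8 − T)/12.
12·(-20.8 − T) = -9.8 − T → 11·T = -249.6 − (-9.8) = -239.8.
T = -239.8/11 = -21.8 dBFS.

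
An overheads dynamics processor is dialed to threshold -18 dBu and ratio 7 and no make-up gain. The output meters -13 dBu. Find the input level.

17 dBu

The compressed level sits -13 − (-18) = 5 dB over threshold.
Undo the ratio: input overshoot = 5 × 7 = 35 dB, giving input = 17 dBu.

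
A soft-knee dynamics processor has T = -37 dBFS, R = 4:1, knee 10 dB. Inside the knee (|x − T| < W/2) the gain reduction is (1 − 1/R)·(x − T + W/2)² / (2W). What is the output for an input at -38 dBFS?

-38.6 dBFS

x − T + W/2 = -38 − (-37) + 5 = 4.
GR = (1 − 1/4) × 4² / 20 = 0.75 × 16 / 20 = 0.6 dB.
Output = -38 − 0.6 = -38.6 dBFS.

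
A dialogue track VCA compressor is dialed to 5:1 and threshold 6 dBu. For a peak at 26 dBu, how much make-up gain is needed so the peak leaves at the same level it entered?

16 dB

Without make-up, output = threshold + overshoot/5 = 6 + 4 = 10 dBu.
Gap to target: 16 dB.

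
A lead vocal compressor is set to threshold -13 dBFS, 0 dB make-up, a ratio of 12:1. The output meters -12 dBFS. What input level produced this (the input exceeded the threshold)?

-1 dBFS

Post-compression overshoot = -12 − (-13) = 1 dB.
Input overshoot = R × output overshoot = 12 dB → input = -13 + 12 = -1 dBFS.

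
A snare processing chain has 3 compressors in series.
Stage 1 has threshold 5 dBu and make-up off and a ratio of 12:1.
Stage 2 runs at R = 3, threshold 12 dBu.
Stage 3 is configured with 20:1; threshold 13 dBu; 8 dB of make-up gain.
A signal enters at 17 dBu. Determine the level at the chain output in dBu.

Stage 1: 12 dB above 5 dBu, reduced 12:1 to 1 dB above → 6 dBu.
Stage 2: below threshold (6 ≤ 12); passes unchanged; output 6 dBu.
Stage 3: 6 dBu is at or below the 13 dBu threshold — no compression; make-up brings it to 14 dBu.

14 dBu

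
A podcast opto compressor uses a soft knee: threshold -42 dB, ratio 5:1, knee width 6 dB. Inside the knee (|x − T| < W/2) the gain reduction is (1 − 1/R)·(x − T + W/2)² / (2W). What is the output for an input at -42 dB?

-42.6 dB

x − T + W/2 = -42 − (-42) + 3 = 3.
GR = (1 − 1/5) × 3² / 12 = 0.8 × 9 / 12 = 0.6 dB.
Output = -42 − 0.6 = -42.6 dB.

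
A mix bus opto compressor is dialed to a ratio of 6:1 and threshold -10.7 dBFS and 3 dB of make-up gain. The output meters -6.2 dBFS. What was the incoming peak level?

-1.7 dBFS

Remove make-up: -6.2 − 3 = -9.2 dBFS.
Post-compression overshoot = -9.2 − (-10.7) = 1.5 dB.
Input overshoot = R × output overshoot = 9 dB → input = -10.7 + 9 = -1.7 dBFS.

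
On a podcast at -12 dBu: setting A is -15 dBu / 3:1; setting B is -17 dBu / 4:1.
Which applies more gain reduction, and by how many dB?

B, by 1.75 dB

A: GR = 3 − 3/3 = 2 dB.
B: GR = 5 − 5/4 = 3.75 dB.
B reduces 1.75 dB more.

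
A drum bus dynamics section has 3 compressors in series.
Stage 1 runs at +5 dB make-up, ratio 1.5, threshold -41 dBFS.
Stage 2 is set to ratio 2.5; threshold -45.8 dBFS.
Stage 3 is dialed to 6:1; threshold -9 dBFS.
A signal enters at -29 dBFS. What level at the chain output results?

Stage 1: overshoot 12 dB → 12/1.5 = 8 dB → -33 dBFS; +5 dB make-up → -28 dBFS.
Stage 2: 17.8 dB above -45.8 dBFS, reduced 2.5:1 to 7.12 dB above → -38.68 dBFS.
Stage 3: -38.68 dBFS ≤ -9 dBFS, so stage 3 doesn't engage; output -38.68 dBFS.

-38.68 dBFS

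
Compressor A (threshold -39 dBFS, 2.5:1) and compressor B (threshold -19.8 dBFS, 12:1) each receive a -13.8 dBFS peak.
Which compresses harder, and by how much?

A, by 9.62 dB

A: 25.2 dB over, compressed to 10.08 dB over, so 15.12 dB of GR.
B: 6 dB over, compressed to 0.5 dB over, so 5.5 dB of GR.
Difference: 9.62 dB in favour of A.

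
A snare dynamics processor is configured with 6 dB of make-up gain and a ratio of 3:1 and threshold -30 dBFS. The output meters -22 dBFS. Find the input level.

Before make-up, the level was -22 − 6 = -28 dBFS.
That's 2 dB above the -30 dBFS threshold.
Undo the ratio: input overshoot = 2 × 3 = 6 dB, giving input = -24 dBFS.

-24 dBFS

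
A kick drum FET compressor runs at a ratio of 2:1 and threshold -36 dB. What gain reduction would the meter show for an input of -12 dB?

12 dB

-12 dB exceeds the threshold by 24 dB.
At 2:1, output sits 24/2 = 12 dB above threshold.
Gain reduction = 24 − 12 = 12 dB.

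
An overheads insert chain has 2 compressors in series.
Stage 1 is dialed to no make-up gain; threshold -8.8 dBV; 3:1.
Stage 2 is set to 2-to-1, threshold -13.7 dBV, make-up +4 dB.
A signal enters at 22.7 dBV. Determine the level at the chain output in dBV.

Stage 1: 31.5 dB above -8.8 dBV, reduced 3:1 to 10.5 dB above → 1.7 dBV.
Stage 2: 1.7 dBV is 15.4 dB over -13.7 dBV; at 2:1 that becomes 7.7 dB over, giving -6 dBV; +4 dB make-up → -2 dBV.

-2 dBV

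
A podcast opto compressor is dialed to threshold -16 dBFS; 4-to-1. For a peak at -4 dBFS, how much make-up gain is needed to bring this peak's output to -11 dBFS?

Overshoot 12 dB → 12/4 = 3 dB after compression, so the compressed level is -16 + 3 = -13 dBFS.
Make-up = target − compressed = -11 − (-13) = 2 dB.

2 dB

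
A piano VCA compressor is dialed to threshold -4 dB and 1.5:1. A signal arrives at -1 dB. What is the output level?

-2 dB

Overshoot: -1 − (-4) = 3 dB.
The 3 dB excess becomes 2 dB after 1.5:1 reduction.
Output = -4 + 2 = -2 dB.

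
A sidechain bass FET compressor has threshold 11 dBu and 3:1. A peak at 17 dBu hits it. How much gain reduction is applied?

The signal is 6 dB above threshold.
A 3:1 ratio leaves 2 dB of that excess.
GR = overshoot in − overshoot out = 6 − 2 = 4 dB.

4 dB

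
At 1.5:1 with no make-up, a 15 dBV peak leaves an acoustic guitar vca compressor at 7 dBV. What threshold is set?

-9 dBV

Let T be the threshold. Output overshoot = (input overshoot)/R, so 7 − T = (15 − T)/1.5.
1.5·(7 − T) = 15 − T → 0.5·T = 10.5 − 15 = -4.5.
T = -4.5/0.5 = -9 dBV.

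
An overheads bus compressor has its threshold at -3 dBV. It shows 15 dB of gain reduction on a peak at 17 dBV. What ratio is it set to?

4:1

Input overshoot = 17 − (-3) = 20 dB.
Output overshoot = 20 − 15 = 5 dB.
Ratio = input overshoot / output overshoot = 20 / 5 = 4.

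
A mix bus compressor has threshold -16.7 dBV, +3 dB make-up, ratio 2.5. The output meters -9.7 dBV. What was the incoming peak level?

Before make-up, the level was -9.7 − 3 = -12.7 dBV.
Post-compression overshoot = -12.7 − (-16.7) = 4 dB.
Input overshoot = R × output overshoot = 10 dB → input = -16.7 + 10 = -6.7 dBV.

-6.7 dBV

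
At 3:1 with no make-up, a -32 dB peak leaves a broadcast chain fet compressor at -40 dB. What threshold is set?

-44 dB

Gain reduction = -32 − (-40) = 8 dB; output overshoot = GR / (R − 1) = 8 / 2 = 4 dB.
Threshold = output − output overshoot = -40 − 4 = -44 dB.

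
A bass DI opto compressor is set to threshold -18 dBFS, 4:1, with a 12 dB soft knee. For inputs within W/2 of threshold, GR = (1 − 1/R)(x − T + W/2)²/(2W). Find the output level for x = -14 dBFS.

x − T + W/2 = -14 − (-18) + 6 = 10.
GR = (1 − 1/4) × 10² / 24 = 0.75 × 100 / 24 = 3.125 dB.
Output = -14 − 3.125 = -17.125 dBFS.

-17.125 dBFS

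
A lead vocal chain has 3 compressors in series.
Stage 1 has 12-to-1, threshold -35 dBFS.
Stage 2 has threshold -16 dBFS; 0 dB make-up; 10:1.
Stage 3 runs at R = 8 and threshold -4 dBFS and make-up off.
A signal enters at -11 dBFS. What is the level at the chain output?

Stage 1: -11 dBFS is 24 dB over -35 dBFS; at 12:1 that becomes 2 dB over, giving -33 dBFS.
Stage 2: -33 dBFS is at or below the -16 dBFS threshold — no compression; output -33 dBFS.
Stage 3: -33 dBFS is at or below the -4 dBFS threshold — no compression; output -33 dBFS.

-33 dBFS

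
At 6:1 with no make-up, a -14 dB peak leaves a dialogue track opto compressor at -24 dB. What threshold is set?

Input is 12 dB above T (since output overshoot × R = input overshoot: (-24 − T)·6 = -14 − T gives T = -26 dB).
Check: -26 + (-14 − (-26))/6 = -26 + 2 = -24 dB. ✓

-26 dB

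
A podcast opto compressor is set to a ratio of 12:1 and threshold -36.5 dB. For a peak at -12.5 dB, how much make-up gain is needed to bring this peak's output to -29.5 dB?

5 dB

The peak compresses to -36.5 + 24/12 = -34.5 dB.
To reach -29.5 dB requires -29.5 − (-34.5) = 5 dB of make-up.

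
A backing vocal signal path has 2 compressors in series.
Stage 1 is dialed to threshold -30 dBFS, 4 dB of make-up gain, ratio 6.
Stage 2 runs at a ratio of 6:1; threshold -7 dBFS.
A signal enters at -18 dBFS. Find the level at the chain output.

-24 dBFS

Stage 1: 12 dB above -30 dBFS, reduced 6:1 to 2 dB above → -28 dBFS; +4 dB make-up → -24 dBFS.
Stage 2: -24 dBFS ≤ -7 dBFS, so stage 2 doesn't engage; output -24 dBFS.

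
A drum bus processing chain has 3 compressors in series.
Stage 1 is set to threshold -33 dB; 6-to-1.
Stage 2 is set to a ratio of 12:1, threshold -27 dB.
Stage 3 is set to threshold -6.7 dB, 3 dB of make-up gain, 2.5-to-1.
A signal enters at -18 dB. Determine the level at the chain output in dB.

Stage 1: overshoot 15 dB → 15/6 = 2.5 dB → -30.5 dB.
Stage 2: -30.5 dB is at or below the -27 dB threshold — no compression; output -30.5 dB.
Stage 3: below threshold (-30.5 ≤ -6.7); passes unchanged; make-up brings it to -27.5 dB.

-27.5 dB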